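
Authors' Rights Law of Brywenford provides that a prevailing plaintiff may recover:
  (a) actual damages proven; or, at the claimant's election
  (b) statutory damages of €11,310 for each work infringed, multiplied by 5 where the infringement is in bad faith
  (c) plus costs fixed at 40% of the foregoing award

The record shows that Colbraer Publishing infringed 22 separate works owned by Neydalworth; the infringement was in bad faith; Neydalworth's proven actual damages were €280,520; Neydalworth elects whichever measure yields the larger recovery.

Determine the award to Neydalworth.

€1,741,740

Statutory damages: 22 × €11,310 = €248,820
Multiplied by 5: 5 × €248,820 = €1,244,100
Greater of actual damages (€280,520) or enhanced statutory damages (€1,244,100): €1,244,100
Costs: 40% of €1,244,100 = €497,640
Award plus costs: €1,244,100 + €497,640 = €1,741,740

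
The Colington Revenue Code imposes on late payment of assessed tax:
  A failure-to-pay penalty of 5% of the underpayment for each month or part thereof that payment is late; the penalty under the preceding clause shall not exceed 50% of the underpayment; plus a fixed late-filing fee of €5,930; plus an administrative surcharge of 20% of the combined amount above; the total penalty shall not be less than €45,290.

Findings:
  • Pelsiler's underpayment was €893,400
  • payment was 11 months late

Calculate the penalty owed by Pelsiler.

Accrued rate: 5% × 11 = 55%, capped at 50% → 50%
Failure-to-pay penalty: 50% of €893,400 = €446,700
Penalty before surcharge: €446,700 + €5,930 = €452,630
Administrative surcharge: 20% of €452,630 = €90,526
Total penalty: €452,630 + €90,526 = €543,156
Minimum €45,290: €543,156 meets the minimum, no increase.

Penalty: €543,156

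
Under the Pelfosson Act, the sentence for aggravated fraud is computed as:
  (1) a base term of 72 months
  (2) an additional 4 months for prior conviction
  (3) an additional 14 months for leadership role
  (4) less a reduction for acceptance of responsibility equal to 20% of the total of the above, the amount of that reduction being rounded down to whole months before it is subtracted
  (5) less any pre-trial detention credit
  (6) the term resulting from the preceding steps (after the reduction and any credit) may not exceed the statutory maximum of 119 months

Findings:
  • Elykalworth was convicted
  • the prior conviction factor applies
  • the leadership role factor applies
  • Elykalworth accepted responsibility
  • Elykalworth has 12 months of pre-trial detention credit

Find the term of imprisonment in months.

Prior conviction enhancement: +4 months
Leadership role enhancement: +14 months
Adjusted term: 72 months + 4 months + 14 months = 90 months
Acceptance of responsibility reduction: 20% of 90 months = 18 months (rounded down)
After reduction: 90 − 18 = 72 months
Less pre-trial detention credit: 72 months − 12 months = 60 months
Cap at 119 months: 60 months is within the cap, no reduction.

60 months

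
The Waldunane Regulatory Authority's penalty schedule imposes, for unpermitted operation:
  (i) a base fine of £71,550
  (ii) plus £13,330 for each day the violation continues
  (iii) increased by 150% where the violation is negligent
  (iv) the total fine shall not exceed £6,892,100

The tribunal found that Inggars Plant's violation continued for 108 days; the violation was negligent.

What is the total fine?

Per-day component: 108 × £13,330 = £1,439,640
Base plus per-day: £71,550 + £1,439,640 = £1,511,190
Enhancement: 150% of £1,511,190 = £2,266,785
Enhanced fine: £1,511,190 + £2,266,785 = £3,777,975
Cap at £6,892,100: £3,777,975 is within the cap, no reduction.

£3,777,975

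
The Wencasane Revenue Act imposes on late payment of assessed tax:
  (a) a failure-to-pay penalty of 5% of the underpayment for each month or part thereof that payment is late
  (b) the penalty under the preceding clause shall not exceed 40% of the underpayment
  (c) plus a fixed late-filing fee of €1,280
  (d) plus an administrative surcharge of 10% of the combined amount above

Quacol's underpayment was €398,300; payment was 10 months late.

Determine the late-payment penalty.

€176,660

Accrued rate: 5% × 10 = 50%, capped at 40% → 40%
Failure-to-pay penalty: 40% of €398,300 = €159,320
Penalty before surcharge: €159,320 + €1,280 = €160,600
Administrative surcharge: 10% of €160,600 = €16,060
Total penalty: €160,600 + €16,060 = €176,660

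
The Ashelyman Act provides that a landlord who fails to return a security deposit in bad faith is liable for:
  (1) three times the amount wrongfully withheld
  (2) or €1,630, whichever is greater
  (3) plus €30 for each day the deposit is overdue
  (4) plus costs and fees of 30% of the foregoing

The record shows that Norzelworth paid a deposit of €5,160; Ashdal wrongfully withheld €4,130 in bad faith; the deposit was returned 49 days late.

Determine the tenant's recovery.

€18,018

Trebled: 3 × €4,130 = €12,390
Minimum €1,630: €12,390 meets the minimum, no increase.
Late-return penalty: 49 × €30 = €1,470
Damages plus late penalty: €12,390 + €1,470 = €13,860
Costs and fees: 30% of €13,860 = €4,158
Total recovery: €13,860 + €4,158 = €18,018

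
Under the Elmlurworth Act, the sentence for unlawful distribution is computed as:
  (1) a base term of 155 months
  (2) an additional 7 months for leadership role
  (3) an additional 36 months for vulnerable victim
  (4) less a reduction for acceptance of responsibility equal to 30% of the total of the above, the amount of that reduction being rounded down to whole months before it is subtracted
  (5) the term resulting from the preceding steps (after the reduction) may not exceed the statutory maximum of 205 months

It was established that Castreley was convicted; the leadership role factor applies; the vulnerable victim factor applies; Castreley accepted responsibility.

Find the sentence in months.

Leadership role enhancement: +7 months
Vulnerable victim enhancement: +36 months
Adjusted term: 155 months + 7 months + 36 months = 198 months
Acceptance of responsibility reduction: 30% of 198 months = 59 months (rounded down)
After reduction: 198 − 59 = 139 months
Cap at 205 months: 139 months is within the cap, no reduction.

139 months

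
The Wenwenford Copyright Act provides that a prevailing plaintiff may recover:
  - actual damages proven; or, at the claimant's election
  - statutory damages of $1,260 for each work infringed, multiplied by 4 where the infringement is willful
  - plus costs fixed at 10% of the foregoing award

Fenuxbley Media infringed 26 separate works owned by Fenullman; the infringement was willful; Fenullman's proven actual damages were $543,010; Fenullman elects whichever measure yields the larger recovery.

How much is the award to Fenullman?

Statutory damages: 26 × $1,260 = $32,760
Multiplied by 4: 4 × $32,760 = $131,040
Greater of actual damages ($543,010) or enhanced statutory damages ($131,040): $543,010
Costs: 10% of $543,010 = $54,301
Award plus costs: $543,010 + $54,301 = $597,311

$597,311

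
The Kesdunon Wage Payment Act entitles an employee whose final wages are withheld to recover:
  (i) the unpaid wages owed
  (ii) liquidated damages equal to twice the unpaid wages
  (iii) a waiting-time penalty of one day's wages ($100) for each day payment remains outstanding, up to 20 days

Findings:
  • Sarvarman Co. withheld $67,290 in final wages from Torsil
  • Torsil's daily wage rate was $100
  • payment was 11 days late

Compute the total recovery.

$202,970

Doubled: 2 × $67,290 = $134,580
Penalty days: min(11, 20) = 11
Waiting-time penalty: 11 × $100 = $1,100
Total award: $67,290 + $134,580 + $1,100 = $202,970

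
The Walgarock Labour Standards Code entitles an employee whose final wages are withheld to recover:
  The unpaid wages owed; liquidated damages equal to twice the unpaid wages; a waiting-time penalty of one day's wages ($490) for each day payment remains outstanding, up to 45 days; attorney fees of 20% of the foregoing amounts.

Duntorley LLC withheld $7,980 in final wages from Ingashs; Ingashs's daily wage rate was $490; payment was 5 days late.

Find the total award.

$31,668

Doubled: 2 × $7,980 = $15,960
Penalty days: min(5, 45) = 5
Waiting-time penalty: 5 × $490 = $2,450
Subtotal: $7,980 + $15,960 + $2,450 = $26,390
Attorney fees: 20% of $26,390 = $5,278
Total award: $26,390 + $5,278 = $31,668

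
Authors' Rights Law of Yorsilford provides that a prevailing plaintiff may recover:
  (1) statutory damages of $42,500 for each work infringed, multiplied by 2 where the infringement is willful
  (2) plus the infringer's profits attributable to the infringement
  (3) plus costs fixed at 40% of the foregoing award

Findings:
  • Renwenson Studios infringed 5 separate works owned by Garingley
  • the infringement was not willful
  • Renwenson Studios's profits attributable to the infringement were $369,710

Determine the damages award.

Statutory damages: 5 × $42,500 = $212,500
Infringement not willful: no ×2 enhancement.
Combined award: $212,500 + $369,710 = $582,210
Costs: 40% of $582,210 = $232,884
Award plus costs: $582,210 + $232,884 = $815,094

$815,094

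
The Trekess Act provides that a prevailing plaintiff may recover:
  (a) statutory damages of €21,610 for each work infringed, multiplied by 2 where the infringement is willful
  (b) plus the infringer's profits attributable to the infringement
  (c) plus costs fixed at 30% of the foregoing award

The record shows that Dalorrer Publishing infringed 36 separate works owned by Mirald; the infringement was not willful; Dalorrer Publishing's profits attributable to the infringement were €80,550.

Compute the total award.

Statutory damages: 36 × €21,610 = €777,960
Infringement not willful: no ×2 enhancement.
Combined award: €777,960 + €80,550 = €858,510
Costs: 30% of €858,510 = €257,553
Award plus costs: €858,510 + €257,553 = €1,116,063

€1,116,063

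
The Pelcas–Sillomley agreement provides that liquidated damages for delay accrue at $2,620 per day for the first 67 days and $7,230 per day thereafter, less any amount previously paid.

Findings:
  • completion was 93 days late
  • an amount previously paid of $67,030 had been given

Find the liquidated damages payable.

First 67 days: 67 × $2,620 = $175,540
Remaining days: (93 − 67) × $7,230 = $187,980
Accrued per-day damages: $175,540 + $187,980 = $363,520
Less amount previously paid: $363,520 − $67,030 = $296,490

Liquidated damages: $296,490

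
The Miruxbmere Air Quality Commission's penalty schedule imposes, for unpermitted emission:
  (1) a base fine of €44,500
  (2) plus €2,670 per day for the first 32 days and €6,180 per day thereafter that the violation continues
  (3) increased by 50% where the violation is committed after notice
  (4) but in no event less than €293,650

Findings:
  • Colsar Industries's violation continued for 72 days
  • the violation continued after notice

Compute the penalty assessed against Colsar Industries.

First 32 days: 32 × €2,670 = €85,440
Remaining days: (72 − 32) × €6,180 = €247,200
Per-day component: €85,440 + €247,200 = €332,640
Base plus per-day: €44,500 + €332,640 = €377,140
Enhancement: 50% of €377,140 = €188,570
Enhanced fine: €377,140 + €188,570 = €565,710
Minimum €293,650: €565,710 meets the minimum, no increase.

€565,710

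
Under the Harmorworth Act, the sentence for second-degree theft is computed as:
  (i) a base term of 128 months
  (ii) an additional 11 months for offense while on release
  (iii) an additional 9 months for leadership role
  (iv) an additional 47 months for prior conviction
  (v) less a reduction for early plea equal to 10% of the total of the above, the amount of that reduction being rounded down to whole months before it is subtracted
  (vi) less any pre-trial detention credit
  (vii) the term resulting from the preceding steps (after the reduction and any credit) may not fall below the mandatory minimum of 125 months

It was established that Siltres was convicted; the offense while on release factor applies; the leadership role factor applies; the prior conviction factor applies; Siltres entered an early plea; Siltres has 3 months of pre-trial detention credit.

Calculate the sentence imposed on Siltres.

Sentence: 173 months

Offense while on release enhancement: +11 months
Leadership role enhancement: +9 months
Prior conviction enhancement: +47 months
Adjusted term: 128 months + 11 months + 9 months + 47 months = 195 months
Early plea reduction: 10% of 195 months = 19 months (rounded down)
After reduction: 195 − 19 = 176 months
Less pre-trial detention credit: 176 months − 3 months = 173 months
Minimum 125 months: 173 months meets the minimum, no increase.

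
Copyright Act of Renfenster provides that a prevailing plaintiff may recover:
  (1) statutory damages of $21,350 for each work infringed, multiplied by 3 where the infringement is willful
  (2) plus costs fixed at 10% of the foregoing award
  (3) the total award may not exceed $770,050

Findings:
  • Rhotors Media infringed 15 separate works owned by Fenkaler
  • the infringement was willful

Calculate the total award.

Statutory damages: 15 × $21,350 = $320,250
Trebled: 3 × $320,250 = $960,750
Costs: 10% of $960,750 = $96,075
Award plus costs: $960,750 + $96,075 = $1,056,825
Cap at $770,050: $1,056,825 exceeds the cap → $770,050

$770,050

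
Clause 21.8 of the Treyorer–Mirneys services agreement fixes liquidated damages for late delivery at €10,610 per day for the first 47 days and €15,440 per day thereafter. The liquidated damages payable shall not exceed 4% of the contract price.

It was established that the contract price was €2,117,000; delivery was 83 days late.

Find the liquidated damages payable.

€84,680

First 47 days: 47 × €10,610 = €498,670
Remaining days: (83 − 47) × €15,440 = €555,840
Accrued per-day damages: €498,670 + €555,840 = €1,054,510
Cap: 4% of €2,117,000 = €84,680
Cap at €84,680: €1,054,510 exceeds the cap → €84,680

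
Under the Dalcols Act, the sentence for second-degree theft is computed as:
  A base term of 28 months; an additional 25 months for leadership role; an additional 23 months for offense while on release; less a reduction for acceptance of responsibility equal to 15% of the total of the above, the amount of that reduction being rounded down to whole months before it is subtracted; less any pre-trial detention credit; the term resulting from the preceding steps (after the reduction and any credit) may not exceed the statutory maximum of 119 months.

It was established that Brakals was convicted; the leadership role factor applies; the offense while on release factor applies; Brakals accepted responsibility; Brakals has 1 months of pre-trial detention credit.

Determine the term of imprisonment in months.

64 months

Leadership role enhancement: +25 months
Offense while on release enhancement: +23 months
Adjusted term: 28 months + 25 months + 23 months = 76 months
Acceptance of responsibility reduction: 15% of 76 months = 11 months (rounded down)
After reduction: 76 − 11 = 65 months
Less pre-trial detention credit: 65 months − 1 months = 64 months
Cap at 119 months: 64 months is within the cap, no reduction.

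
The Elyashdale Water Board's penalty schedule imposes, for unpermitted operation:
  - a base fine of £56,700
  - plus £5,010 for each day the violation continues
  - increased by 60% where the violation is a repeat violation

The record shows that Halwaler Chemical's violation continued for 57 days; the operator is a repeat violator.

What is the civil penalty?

Per-day component: 57 × £5,010 = £285,570
Base plus per-day: £56,700 + £285,570 = £342,270
Enhancement: 60% of £342,270 = £205,362
Enhanced fine: £342,270 + £205,362 = £547,632

£547,632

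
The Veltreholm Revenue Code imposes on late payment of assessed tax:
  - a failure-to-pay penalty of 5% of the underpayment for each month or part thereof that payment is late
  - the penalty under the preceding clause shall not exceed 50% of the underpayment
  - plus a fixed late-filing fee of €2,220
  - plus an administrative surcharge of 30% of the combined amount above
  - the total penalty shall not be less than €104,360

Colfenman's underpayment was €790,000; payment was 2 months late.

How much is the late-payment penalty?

€105,586

Accrued rate: 5% × 2 = 10%, capped at 50% → 10%
Failure-to-pay penalty: 10% of €790,000 = €79,000
Penalty before surcharge: €79,000 + €2,220 = €81,220
Administrative surcharge: 30% of €81,220 = €24,366
Total penalty: €81,220 + €24,366 = €105,586
Minimum €104,360: €105,586 meets the minimum, no increase.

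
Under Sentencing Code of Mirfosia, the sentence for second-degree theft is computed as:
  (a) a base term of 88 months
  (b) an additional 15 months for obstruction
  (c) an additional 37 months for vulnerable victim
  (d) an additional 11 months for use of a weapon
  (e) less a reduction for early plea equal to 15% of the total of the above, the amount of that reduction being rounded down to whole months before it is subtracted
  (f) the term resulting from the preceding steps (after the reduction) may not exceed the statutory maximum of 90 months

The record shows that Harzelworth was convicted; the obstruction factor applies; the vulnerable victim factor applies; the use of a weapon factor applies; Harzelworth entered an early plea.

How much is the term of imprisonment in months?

90 months

Obstruction enhancement: +15 months
Vulnerable victim enhancement: +37 months
Use of a weapon enhancement: +11 months
Adjusted term: 88 months + 15 months + 37 months + 11 months = 151 months
Early plea reduction: 15% of 151 months = 22 months (rounded down)
After reduction: 151 − 22 = 129 months
Cap at 90 months: 129 months exceeds the cap → 90 months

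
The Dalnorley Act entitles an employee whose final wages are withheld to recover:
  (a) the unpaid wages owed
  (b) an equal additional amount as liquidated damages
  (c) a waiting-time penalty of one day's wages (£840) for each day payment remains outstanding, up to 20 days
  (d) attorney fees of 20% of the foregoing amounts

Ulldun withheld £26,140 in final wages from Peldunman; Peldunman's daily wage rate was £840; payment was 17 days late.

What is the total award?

Liquidated damages (equal amount): £26,140
Penalty days: min(17, 20) = 17
Waiting-time penalty: 17 × £840 = £14,280
Subtotal: £26,140 + £26,140 + £14,280 = £66,560
Attorney fees: 20% of £66,560 = £13,312
Total award: £66,560 + £13,312 = £79,872

£79,872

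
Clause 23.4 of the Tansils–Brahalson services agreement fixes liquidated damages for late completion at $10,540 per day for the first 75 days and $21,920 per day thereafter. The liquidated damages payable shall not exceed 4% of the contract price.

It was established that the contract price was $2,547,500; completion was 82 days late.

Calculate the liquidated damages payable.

$101,900

First 75 days: 75 × $10,540 = $790,500
Remaining days: (82 − 75) × $21,920 = $153,440
Accrued per-day damages: $790,500 + $153,440 = $943,940
Cap: 4% of $2,547,500 = $101,900
Cap at $101,900: $943,940 exceeds the cap → $101,900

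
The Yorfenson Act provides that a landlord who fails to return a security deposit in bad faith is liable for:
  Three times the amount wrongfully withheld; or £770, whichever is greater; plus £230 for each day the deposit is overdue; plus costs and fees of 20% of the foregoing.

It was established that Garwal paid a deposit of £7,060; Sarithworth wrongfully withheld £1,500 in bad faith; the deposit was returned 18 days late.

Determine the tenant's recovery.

Recovery: £10,368

Trebled: 3 × £1,500 = £4,500
Minimum £770: £4,500 meets the minimum, no increase.
Late-return penalty: 18 × £230 = £4,140
Damages plus late penalty: £4,500 + £4,140 = £8,640
Costs and fees: 20% of £8,640 = £1,728
Total recovery: £8,640 + £1,728 = £10,368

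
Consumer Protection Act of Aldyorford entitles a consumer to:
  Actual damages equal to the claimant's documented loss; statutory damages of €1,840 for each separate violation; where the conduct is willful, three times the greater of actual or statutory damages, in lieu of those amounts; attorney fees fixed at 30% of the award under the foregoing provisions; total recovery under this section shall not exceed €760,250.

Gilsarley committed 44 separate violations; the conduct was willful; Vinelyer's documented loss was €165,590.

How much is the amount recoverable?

Statutory damages: 44 × €1,840 = €80,960
Greater of actual damages (€165,590) or statutory damages (€80,960): €165,590
Trebled: 3 × €165,590 = €496,770
Attorney fees: 30% of €496,770 = €149,031
Total before cap: €496,770 + €149,031 = €645,801
Cap at €760,250: €645,801 is within the cap, no reduction.

€645,801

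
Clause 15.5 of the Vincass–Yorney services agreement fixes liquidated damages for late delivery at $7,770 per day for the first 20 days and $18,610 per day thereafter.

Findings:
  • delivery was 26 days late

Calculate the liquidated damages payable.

First 20 days: 20 × $7,770 = $155,400
Remaining days: (26 − 20) × $18,610 = $111,660
Accrued per-day damages: $155,400 + $111,660 = $267,060

$267,060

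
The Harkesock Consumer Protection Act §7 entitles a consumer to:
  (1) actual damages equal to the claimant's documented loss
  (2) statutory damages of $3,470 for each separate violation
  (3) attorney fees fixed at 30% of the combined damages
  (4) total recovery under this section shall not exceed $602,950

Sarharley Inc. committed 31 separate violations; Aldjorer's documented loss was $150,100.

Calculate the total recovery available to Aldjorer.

$334,971

Statutory damages: 31 × $3,470 = $107,570
Combined damages: $150,100 + $107,570 = $257,670
Attorney fees: 30% of $257,670 = $77,301
Total before cap: $257,670 + $77,301 = $334,971
Cap at $602,950: $334,971 is within the cap, no reduction.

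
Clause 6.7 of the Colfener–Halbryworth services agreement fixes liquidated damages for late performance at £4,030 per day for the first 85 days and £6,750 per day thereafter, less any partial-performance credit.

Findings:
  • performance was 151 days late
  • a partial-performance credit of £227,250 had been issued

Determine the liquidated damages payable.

£560,800

First 85 days: 85 × £4,030 = £342,550
Remaining days: (151 − 85) × £6,750 = £445,500
Accrued per-day damages: £342,550 + £445,500 = £788,050
Less partial-performance credit: £788,050 − £227,250 = £560,800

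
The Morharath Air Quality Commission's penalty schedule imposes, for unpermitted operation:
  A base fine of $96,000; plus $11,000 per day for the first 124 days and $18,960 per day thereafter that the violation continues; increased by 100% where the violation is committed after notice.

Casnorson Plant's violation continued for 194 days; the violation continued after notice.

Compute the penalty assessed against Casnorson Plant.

$5,574,400

First 124 days: 124 × $11,000 = $1,364,000
Remaining days: (194 − 124) × $18,960 = $1,327,200
Per-day component: $1,364,000 + $1,327,200 = $2,691,200
Base plus per-day: $96,000 + $2,691,200 = $2,787,200
Enhancement: 100% of $2,787,200 = $2,787,200
Enhanced fine: $2,787,200 + $2,787,200 = $5,574,400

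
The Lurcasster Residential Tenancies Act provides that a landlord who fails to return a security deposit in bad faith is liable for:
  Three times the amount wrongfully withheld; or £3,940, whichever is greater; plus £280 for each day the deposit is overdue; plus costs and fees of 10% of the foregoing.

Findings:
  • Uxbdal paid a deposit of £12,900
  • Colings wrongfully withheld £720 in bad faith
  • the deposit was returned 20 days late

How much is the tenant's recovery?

Trebled: 3 × £720 = £2,160
Minimum £3,940: £2,160 is below the minimum → £3,940
Late-return penalty: 20 × £280 = £5,600
Damages plus late penalty: £3,940 + £5,600 = £9,540
Costs and fees: 10% of £9,540 = £954
Total recovery: £9,540 + £954 = £10,494

Recovery: £10,494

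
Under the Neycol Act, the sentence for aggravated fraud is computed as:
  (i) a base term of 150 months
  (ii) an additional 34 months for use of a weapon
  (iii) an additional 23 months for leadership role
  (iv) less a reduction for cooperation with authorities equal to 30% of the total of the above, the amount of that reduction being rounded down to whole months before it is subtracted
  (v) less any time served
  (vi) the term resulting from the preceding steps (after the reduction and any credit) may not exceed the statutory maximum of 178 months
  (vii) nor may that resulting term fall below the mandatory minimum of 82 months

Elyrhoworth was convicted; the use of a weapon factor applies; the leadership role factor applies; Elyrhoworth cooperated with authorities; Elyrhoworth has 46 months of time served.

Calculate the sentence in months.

99 months

Use of a weapon enhancement: +34 months
Leadership role enhancement: +23 months
Adjusted term: 150 months + 34 months + 23 months = 207 months
Cooperation with authorities reduction: 30% of 207 months = 62 months (rounded down)
After reduction: 207 − 62 = 145 months
Less time served: 145 months − 46 months = 99 months
Cap at 178 months: 99 months is within the cap, no reduction.
Minimum 82 months: 99 months meets the minimum, no increase.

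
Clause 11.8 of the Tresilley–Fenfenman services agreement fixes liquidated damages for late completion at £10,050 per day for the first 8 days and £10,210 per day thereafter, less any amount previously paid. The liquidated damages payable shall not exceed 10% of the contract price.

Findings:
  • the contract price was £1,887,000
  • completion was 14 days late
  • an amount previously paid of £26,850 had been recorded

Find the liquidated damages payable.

First 8 days: 8 × £10,050 = £80,400
Remaining days: (14 − 8) × £10,210 = £61,260
Accrued per-day damages: £80,400 + £61,260 = £141,660
Less amount previously paid: £141,660 − £26,850 = £114,810
Cap: 10% of £1,887,000 = £188,700
Cap at £188,700: £114,810 is within the cap, no reduction.

Liquidated damages: £114,810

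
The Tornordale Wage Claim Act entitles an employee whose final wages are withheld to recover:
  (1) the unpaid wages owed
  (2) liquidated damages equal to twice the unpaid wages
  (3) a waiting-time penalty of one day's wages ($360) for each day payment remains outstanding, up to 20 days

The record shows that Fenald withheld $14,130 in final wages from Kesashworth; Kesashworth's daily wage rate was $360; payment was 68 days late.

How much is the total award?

Doubled: 2 × $14,130 = $28,260
Penalty days: min(68, 20) = 20
Waiting-time penalty: 20 × $360 = $7,200
Total award: $14,130 + $28,260 + $7,200 = $49,590

$49,590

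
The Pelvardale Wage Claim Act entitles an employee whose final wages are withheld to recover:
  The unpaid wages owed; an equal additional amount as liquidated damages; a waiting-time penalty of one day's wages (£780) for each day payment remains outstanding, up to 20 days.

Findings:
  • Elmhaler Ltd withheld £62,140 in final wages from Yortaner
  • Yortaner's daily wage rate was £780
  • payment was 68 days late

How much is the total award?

£139,880

Liquidated damages (equal amount): £62,140
Penalty days: min(68, 20) = 20
Waiting-time penalty: 20 × £780 = £15,600
Total award: £62,140 + £62,140 + £15,600 = £139,880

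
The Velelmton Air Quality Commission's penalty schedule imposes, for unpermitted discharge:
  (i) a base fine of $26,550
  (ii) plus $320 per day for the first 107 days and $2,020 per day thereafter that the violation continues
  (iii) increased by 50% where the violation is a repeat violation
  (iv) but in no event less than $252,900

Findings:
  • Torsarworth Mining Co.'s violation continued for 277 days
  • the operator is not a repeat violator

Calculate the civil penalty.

$404,190

First 107 days: 107 × $320 = $34,240
Remaining days: (277 − 107) × $2,020 = $343,400
Per-day component: $34,240 + $343,400 = $377,640
Base plus per-day: $26,550 + $377,640 = $404,190
The operator is not a repeat violator: no 50% increase.
Minimum $252,900: $404,190 meets the minimum, no increase.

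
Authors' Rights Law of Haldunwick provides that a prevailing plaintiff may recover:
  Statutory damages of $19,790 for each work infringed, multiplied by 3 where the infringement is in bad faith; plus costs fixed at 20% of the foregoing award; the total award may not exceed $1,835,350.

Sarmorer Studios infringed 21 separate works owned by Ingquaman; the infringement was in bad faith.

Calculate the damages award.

Award: $1,496,124

Statutory damages: 21 × $19,790 = $415,590
Trebled: 3 × $415,590 = $1,246,770
Costs: 20% of $1,246,770 = $249,354
Award plus costs: $1,246,770 + $249,354 = $1,496,124
Cap at $1,835,350: $1,496,124 is within the cap, no reduction.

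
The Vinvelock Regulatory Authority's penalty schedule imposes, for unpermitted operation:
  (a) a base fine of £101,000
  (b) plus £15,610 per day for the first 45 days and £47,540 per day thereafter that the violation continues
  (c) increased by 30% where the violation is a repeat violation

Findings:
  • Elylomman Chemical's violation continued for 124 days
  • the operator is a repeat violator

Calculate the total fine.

£5,926,843

First 45 days: 45 × £15,610 = £702,450
Remaining days: (124 − 45) × £47,540 = £3,755,660
Per-day component: £702,450 + £3,755,660 = £4,458,110
Base plus per-day: £101,000 + £4,458,110 = £4,559,110
Enhancement: 30% of £4,559,110 = £1,367,733
Enhanced fine: £4,559,110 + £1,367,733 = £5,926,843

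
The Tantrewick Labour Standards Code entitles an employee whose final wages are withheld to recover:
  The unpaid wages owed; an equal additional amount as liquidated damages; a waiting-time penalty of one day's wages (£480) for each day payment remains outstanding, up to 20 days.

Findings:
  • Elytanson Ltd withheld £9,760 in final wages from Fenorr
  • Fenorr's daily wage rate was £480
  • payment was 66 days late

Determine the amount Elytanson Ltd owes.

Liquidated damages (equal amount): £9,760
Penalty days: min(66, 20) = 20
Waiting-time penalty: 20 × £480 = £9,600
Total award: £9,760 + £9,760 + £9,600 = £29,120

£29,120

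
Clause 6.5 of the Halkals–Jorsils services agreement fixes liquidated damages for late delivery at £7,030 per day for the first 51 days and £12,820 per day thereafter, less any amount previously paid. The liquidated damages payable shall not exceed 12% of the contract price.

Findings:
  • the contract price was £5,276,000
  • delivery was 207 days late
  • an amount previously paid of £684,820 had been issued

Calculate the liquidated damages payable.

£633,120

First 51 days: 51 × £7,030 = £358,530
Remaining days: (207 − 51) × £12,820 = £1,999,920
Accrued per-day damages: £358,530 + £1,999,920 = £2,358,450
Less amount previously paid: £2,358,450 − £684,820 = £1,673,630
Cap: 12% of £5,276,000 = £633,120
Cap at £633,120: £1,673,630 exceeds the cap → £633,120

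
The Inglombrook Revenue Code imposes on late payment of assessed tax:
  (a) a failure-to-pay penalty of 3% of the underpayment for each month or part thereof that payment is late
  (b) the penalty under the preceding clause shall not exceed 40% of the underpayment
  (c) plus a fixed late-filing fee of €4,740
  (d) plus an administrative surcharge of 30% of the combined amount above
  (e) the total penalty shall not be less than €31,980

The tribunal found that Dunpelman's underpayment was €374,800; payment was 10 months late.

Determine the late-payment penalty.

Accrued rate: 3% × 10 = 30%, capped at 40% → 30%
Failure-to-pay penalty: 30% of €374,800 = €112,440
Penalty before surcharge: €112,440 + €4,740 = €117,180
Administrative surcharge: 30% of €117,180 = €35,154
Total penalty: €117,180 + €35,154 = €152,334
Minimum €31,980: €152,334 meets the minimum, no increase.

€152,334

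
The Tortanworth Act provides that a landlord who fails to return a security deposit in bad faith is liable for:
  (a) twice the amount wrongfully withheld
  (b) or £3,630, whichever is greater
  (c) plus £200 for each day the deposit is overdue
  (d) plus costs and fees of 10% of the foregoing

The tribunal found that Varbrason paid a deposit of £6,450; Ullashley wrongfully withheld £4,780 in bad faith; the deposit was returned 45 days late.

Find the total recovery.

Doubled: 2 × £4,780 = £9,560
Minimum £3,630: £9,560 meets the minimum, no increase.
Late-return penalty: 45 × £200 = £9,000
Damages plus late penalty: £9,560 + £9,000 = £18,560
Costs and fees: 10% of £18,560 = £1,856
Total recovery: £18,560 + £1,856 = £20,416

£20,416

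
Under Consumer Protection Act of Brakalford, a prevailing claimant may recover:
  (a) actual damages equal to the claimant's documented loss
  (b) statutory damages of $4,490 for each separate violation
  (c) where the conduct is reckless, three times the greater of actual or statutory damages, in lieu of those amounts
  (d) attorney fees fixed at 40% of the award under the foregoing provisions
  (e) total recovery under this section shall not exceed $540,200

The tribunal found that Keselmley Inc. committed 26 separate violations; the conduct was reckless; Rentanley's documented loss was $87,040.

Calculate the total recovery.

Statutory damages: 26 × $4,490 = $116,740
Greater of actual damages ($87,040) or statutory damages ($116,740): $116,740
Trebled: 3 × $116,740 = $350,220
Attorney fees: 40% of $350,220 = $140,088
Total before cap: $350,220 + $140,088 = $490,308
Cap at $540,200: $490,308 is within the cap, no reduction.

$490,308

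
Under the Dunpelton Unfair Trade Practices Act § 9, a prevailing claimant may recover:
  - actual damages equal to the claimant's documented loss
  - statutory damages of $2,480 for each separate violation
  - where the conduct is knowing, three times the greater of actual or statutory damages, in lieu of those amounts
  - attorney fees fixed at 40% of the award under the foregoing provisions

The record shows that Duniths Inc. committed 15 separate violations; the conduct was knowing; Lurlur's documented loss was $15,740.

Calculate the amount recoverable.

Statutory damages: 15 × $2,480 = $37,200
Greater of actual damages ($15,740) or statutory damages ($37,200): $37,200
Trebled: 3 × $37,200 = $111,600
Attorney fees: 40% of $111,600 = $44,640
Total recovery: $111,600 + $44,640 = $156,240

$156,240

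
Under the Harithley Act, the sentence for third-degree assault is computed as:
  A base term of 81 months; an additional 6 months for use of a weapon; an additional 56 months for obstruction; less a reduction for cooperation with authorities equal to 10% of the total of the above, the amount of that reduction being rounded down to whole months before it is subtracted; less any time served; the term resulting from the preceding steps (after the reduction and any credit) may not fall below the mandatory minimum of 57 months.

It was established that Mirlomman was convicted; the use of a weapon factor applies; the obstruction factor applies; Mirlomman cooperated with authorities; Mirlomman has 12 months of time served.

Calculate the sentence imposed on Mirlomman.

Sentence: 117 months

Use of a weapon enhancement: +6 months
Obstruction enhancement: +56 months
Adjusted term: 81 months + 6 months + 56 months = 143 months
Cooperation with authorities reduction: 10% of 143 months = 14 months (rounded down)
After reduction: 143 − 14 = 129 months
Less time served: 129 months − 12 months = 117 months
Minimum 57 months: 117 months meets the minimum, no increase.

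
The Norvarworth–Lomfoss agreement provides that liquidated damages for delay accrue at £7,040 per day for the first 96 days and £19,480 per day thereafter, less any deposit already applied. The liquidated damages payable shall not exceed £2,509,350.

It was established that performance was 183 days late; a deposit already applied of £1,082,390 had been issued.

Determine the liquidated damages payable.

Liquidated damages: £1,288,210

First 96 days: 96 × £7,040 = £675,840
Remaining days: (183 − 96) × £19,480 = £1,694,760
Accrued per-day damages: £675,840 + £1,694,760 = £2,370,600
Less deposit already applied: £2,370,600 − £1,082,390 = £1,288,210
Cap at £2,509,350: £1,288,210 is within the cap, no reduction.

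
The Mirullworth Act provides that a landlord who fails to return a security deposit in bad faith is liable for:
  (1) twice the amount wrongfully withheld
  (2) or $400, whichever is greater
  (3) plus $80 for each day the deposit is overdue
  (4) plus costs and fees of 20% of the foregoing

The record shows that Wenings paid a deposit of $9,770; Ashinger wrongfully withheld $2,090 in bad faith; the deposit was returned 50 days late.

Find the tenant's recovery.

Doubled: 2 × $2,090 = $4,180
Minimum $400: $4,180 meets the minimum, no increase.
Late-return penalty: 50 × $80 = $4,000
Damages plus late penalty: $4,180 + $4,000 = $8,180
Costs and fees: 20% of $8,180 = $1,636
Total recovery: $8,180 + $1,636 = $9,816

$9,816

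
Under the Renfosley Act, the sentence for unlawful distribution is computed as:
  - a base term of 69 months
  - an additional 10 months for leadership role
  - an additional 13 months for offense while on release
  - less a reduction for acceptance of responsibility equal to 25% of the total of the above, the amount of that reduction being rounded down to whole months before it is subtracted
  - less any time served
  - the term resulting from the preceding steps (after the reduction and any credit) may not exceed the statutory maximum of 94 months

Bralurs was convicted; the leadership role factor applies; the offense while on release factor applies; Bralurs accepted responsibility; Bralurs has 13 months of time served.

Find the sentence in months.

Leadership role enhancement: +10 months
Offense while on release enhancement: +13 months
Adjusted term: 69 months + 10 months + 13 months = 92 months
Acceptance of responsibility reduction: 25% of 92 months = 23 months (rounded down)
After reduction: 92 − 23 = 69 months
Less time served: 69 months − 13 months = 56 months
Cap at 94 months: 56 months is within the cap, no reduction.

56 months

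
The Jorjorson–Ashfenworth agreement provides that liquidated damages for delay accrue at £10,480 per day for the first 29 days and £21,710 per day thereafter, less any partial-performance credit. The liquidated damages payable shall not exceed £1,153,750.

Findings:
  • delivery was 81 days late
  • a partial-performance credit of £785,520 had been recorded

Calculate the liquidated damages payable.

First 29 days: 29 × £10,480 = £303,920
Remaining days: (81 − 29) × £21,710 = £1,128,920
Accrued per-day damages: £303,920 + £1,128,920 = £1,432,840
Less partial-performance credit: £1,432,840 − £785,520 = £647,320
Cap at £1,153,750: £647,320 is within the cap, no reduction.

£647,320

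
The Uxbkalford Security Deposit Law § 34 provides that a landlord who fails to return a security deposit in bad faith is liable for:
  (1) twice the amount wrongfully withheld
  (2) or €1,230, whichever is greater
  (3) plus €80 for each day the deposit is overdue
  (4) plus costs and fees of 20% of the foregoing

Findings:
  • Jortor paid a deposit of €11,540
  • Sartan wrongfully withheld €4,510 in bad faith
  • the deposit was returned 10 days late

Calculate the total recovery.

Doubled: 2 × €4,510 = €9,020
Minimum €1,230: €9,020 meets the minimum, no increase.
Late-return penalty: 10 × €80 = €800
Damages plus late penalty: €9,020 + €800 = €9,820
Costs and fees: 20% of €9,820 = €1,964
Total recovery: €9,820 + €1,964 = €11,784

€11,784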